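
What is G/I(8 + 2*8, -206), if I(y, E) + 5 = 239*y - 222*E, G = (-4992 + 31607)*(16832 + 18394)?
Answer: 937539990/51463 ≈ 18218.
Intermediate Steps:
G = 937539990 (G = 26615*35226 = 937539990)
I(y, E) = -5 - 222*E + 239*y (I(y, E) = -5 + (239*y - 222*E) = -5 + (-222*E + 239*y) = -5 - 222*E + 239*y)
G/I(8 + 2*8, -206) = 937539990/(-5 - 222*(-206) + 239*(8 + 2*8)) = 937539990/(-5 + 45732 + 239*(8 + 16)) = 937539990/(-5 + 45732 + 239*24) = 937539990/(-5 + 45732 + 5736) = 937539990/51463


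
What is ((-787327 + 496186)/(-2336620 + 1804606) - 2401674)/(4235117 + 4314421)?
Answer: -141969322255/505385989948 ≈ -0.28091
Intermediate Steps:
((-787327 + 496186)/(-2336620 + 1804606) - 2401674)/(4235117 + 4314421) = (-291141/(-532014) - 2401674)/8549538 = (-291141*(-1/532014) - 2401674)*(1/8549538) = (97047/177338 - 2401674)*(1/8549538) = -425907966765/177338*1/8549538 = -141969322255/505385989948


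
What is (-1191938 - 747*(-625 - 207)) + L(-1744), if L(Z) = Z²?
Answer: 2471102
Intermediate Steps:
(-1191938 - 747*(-625 - 207)) + L(-1744) = (-1191938 - 747*(-625 - 207)) + (-1744)² = (-1191938 - 747*(-832)) + 3041536 = (-1191938 + 621504) + 3041536 = -570434 + 3041536 = 2471102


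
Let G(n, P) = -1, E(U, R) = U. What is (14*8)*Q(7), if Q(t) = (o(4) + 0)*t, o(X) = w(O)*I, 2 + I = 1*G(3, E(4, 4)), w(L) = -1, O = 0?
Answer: 2352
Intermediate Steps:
I = -3 (I = -2 + 1*(-1) = -2 - 1 = -3)
o(X) = 3 (o(X) = -1*(-3) = 3)
Q(t) = 3*t (Q(t) = (3 + 0)*t = 3*t)
(14*8)*Q(7) = (14*8)*(3*7) = 112*21 = 2352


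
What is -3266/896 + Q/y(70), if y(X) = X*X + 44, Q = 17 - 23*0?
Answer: -504121/138432 ≈ -3.6417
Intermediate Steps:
Q = 17 (Q = 17 + 0 = 17)
y(X) = 44 + X² (y(X) = X² + 44 = 44 + X²)
-3266/896 + Q/y(70) = -3266/896 + 17/(44 + 70²) = -3266*1/896 + 17/(44 + 4900) = -1633/448 + 17/4944 = -504121/138432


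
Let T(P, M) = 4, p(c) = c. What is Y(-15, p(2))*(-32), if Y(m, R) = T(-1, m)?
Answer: -128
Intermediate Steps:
Y(m, R) = 4
Y(-15, p(2))*(-32) = 4*(-32) = -128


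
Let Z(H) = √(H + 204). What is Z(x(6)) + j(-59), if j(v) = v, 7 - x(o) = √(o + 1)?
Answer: -59 + √(211 - √7) ≈ -44.565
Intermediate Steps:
x(o) = 7 - √(1 + o) (x(o) = 7 - √(o + 1) = 7 - √(1 + o))
Z(H) = √(204 + H)
Z(x(6)) + j(-59) = √(204 + (7 - √(1 + 6))) - 59 = √(204 + (7 - √7)) - 59 = √(211 - √7) - 59 = -59 + √(211 - √7)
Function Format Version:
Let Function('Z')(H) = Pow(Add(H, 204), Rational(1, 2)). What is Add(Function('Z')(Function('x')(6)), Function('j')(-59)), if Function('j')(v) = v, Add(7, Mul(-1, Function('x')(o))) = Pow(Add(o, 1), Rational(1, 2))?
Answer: Add(-59, Pow(Add(211, Mul(-1, Pow(7, Rational(1, 2)))), Rational(1, 2))) ≈ -44.565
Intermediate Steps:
Function('x')(o) = Add(7, Mul(-1, Pow(Add(1, o), Rational(1, 2)))) (Function('x')(o) = Add(7, Mul(-1, Pow(Add(o, 1), Rational(1, 2)))) = Add(7, Mul(-1, Pow(Add(1, o), Rational(1, 2)))))
Function('Z')(H) = Pow(Add(204, H), Rational(1, 2))
Add(Function('Z')(Function('x')(6)), Function('j')(-59)) = Add(Pow(Add(204, Add(7, Mul(-1, Pow(Add(1, 6), Rational(1, 2))))), Rational(1, 2)), -59) = Add(Pow(Add(204, Add(7, Mul(-1, Pow(7, Rational(1, 2))))), Rational(1, 2)), -59) = Add(Pow(Add(211, Mul(-1, Pow(7, Rational(1, 2)))), Rational(1, 2)), -59) = Add(-59, Pow(Add(211, Mul(-1, Pow(7, Rational(1, 2)))), Rational(1, 2)))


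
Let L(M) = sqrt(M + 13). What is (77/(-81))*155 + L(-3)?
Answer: -11935/81 + sqrt(10) ≈ -144.18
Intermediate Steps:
L(M) = sqrt(13 + M)
(77/(-81))*155 + L(-3) = (77/(-81))*155 + sqrt(13 - 3) = (77*(-1/81))*155 + sqrt(10) = -77/81*155 + sqrt(10) = -11935/81 + sqrt(10)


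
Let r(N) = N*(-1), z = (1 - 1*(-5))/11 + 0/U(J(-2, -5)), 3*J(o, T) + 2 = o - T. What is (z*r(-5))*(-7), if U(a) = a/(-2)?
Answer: -210/11 ≈ -19.091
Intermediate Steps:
J(o, T) = -⅔ - T/3 + o/3 (J(o, T) = -⅔ + (o - T)/3 = -⅔ + (-T/3 + o/3) = -⅔ - T/3 + o/3)
U(a) = -a/2 (U(a) = a*(-½) = -a/2)
z = 6/11 (z = (1 - 1*(-5))/11 + 0/((-(-⅔ - ⅓*(-5) + (⅓)*(-2))/2)) = (1 + 5)*(1/11) + 0/((-(-⅔ + 5/3 - ⅔)/2)) = 6*(1/11) + 0/((-½*⅓)) = 6/11 + 0/(-⅙) = 6/11 + 0*(-6) = 6/11 + 0 = 6/11 ≈ 0.54545)
r(N) = -N
(z*r(-5))*(-7) = (6*(-1*(-5))/11)*(-7) = ((6/11)*5)*(-7) = (30/11)*(-7) = -210/11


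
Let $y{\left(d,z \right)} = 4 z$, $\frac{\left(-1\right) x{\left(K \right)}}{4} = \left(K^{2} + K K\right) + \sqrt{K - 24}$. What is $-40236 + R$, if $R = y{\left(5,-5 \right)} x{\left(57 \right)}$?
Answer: $479604 + 80 \sqrt{33} \approx 4.8006 \cdot 10^{5}$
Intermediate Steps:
$x{\left(K \right)} = - 8 K^{2} - 4 \sqrt{-24 + K}$ ($x{\left(K \right)} = - 4 \left(\left(K^{2} + K K\right) + \sqrt{K - 24}\right) = - 4 \left(\left(K^{2} + K^{2}\right) + \sqrt{-24 + K}\right) = - 4 \left(2 K^{2} + \sqrt{-24 + K}\right) = - 4 \left(\sqrt{-24 + K} + 2 K^{2}\right) = - 8 K^{2} - 4 \sqrt{-24 + K}$)
$R = 519840 + 80 \sqrt{33}$ ($R = 4 \left(-5\right) \left(- 8 \cdot 57^{2} - 4 \sqrt{-24 + 57}\right) = - 20 \left(\left(-8\right) 3249 - 4 \sqrt{33}\right) = - 20 \left(-25992 - 4 \sqrt{33}\right) = 519840 + 80 \sqrt{33} \approx 5.203 \cdot 10^{5}$)
$-40236 + R = -40236 + \left(519840 + 80 \sqrt{33}\right) = 479604 + 80 \sqrt{33}$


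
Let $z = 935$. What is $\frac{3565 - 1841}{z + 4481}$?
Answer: $\frac{431}{1354} \approx 0.31832$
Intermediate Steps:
$\frac{3565 - 1841}{z + 4481} = \frac{3565 - 1841}{935 + 4481} = \frac{1724}{5416} = 1724 \cdot \frac{1}{5416} = \frac{431}{1354}$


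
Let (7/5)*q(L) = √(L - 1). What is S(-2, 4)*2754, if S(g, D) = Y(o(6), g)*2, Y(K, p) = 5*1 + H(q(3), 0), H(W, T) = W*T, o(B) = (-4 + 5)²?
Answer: 27540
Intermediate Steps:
o(B) = 1 (o(B) = 1² = 1)
q(L) = 5*√(-1 + L)/7 (q(L) = 5*√(L - 1)/7 = 5*√(-1 + L)/7)
H(W, T) = T*W
Y(K, p) = 5 (Y(K, p) = 5*1 + 0*(5*√(-1 + 3)/7) = 5 + 0*(5*√2/7) = 5 + 0 = 5)
S(g, D) = 10 (S(g, D) = 5*2 = 10)
S(-2, 4)*2754 = 10*2754 = 27540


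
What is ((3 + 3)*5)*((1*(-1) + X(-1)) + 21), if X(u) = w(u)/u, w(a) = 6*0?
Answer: 600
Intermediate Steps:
w(a) = 0
X(u) = 0 (X(u) = 0/u = 0)
((3 + 3)*5)*((1*(-1) + X(-1)) + 21) = ((3 + 3)*5)*((1*(-1) + 0) + 21) = (6*5)*((-1 + 0) + 21) = 30*(-1 + 21) = 30*20 = 600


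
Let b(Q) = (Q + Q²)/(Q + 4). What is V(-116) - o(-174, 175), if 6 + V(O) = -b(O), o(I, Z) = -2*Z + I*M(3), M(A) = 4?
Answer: 32455/28 ≈ 1159.1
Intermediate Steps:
o(I, Z) = -2*Z + 4*I (o(I, Z) = -2*Z + I*4 = -2*Z + 4*I)
b(Q) = (Q + Q²)/(4 + Q)
V(O) = -6 - O*(1 + O)/(4 + O)
V(-116) - o(-174, 175) = (-24 - 1*(-116)² - 7*(-116))/(4 - 116) - (-2*175 + 4*(-174)) = (-24 - 1*13456 + 812)/(-112) - (-350 - 696) = -(-24 - 13456 + 812)/112 - 1*(-1046) = -1/112*(-12668) + 1046 = 3167/28 + 1046 = 32455/28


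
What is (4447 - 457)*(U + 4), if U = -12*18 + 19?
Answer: -770070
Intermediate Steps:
U = -197 (U = -216 + 19 = -197)
(4447 - 457)*(U + 4) = (4447 - 457)*(-197 + 4) = 3990*(-193) = -770070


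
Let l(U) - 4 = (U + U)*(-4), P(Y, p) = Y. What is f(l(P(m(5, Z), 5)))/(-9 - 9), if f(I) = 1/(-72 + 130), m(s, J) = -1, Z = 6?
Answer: -1/1044 ≈ -0.00095785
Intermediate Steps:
l(U) = 4 - 8*U (l(U) = 4 + (U + U)*(-4) = 4 + (2*U)*(-4) = 4 - 8*U)
f(I) = 1/58
f(l(P(m(5, Z), 5)))/(-9 - 9) = 1/(58*(-9 - 9)) = (1/58)/(-18) = (1/58)*(-1/18) = -1/1044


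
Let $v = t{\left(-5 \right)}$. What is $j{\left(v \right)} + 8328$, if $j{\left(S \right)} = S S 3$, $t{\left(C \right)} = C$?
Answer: $8403$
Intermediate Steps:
$v = -5$
$j{\left(S \right)} = 3 S^{2}$ ($j{\left(S \right)} = S^{2} \cdot 3 = 3 S^{2}$)
$j{\left(v \right)} + 8328 = 3 \left(-5\right)^{2} + 8328 = 3 \cdot 25 + 8328 = 75 + 8328 = 8403$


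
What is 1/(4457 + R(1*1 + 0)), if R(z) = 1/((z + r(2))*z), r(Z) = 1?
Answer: 2/8915 ≈ 0.00022434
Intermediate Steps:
R(z) = 1/(z*(1 + z)) (R(z) = 1/((z + 1)*z) = 1/((1 + z)*z) = 1/(z*(1 + z)))
1/(4457 + R(1*1 + 0)) = 1/(4457 + 1/((1*1 + 0)*(1 + (1*1 + 0)))) = 1/(4457 + 1/((1 + 0)*(1 + (1 + 0)))) = 1/(4457 + 1/(1*(1 + 1))) = 1/(4457 + 1/2) = 1/(4457 + 1*(½)) = 1/(4457 + ½) = 1/(8915/2) = 2/8915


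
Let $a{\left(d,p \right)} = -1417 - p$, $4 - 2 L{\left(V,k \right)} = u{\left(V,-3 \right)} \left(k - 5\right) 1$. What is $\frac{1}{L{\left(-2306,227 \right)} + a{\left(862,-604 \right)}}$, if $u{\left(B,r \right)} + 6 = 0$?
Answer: $- \frac{1}{145} \approx -0.0068966$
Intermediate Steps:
$u{\left(B,r \right)} = -6$ ($u{\left(B,r \right)} = -6 + 0 = -6$)
$L{\left(V,k \right)} = -13 + 3 k$ ($L{\left(V,k \right)} = 2 - \frac{\left(-6\right) \left(k - 5\right) 1}{2} = 2 - \frac{\left(-6\right) \left(-5 + k\right) 1}{2} = 2 - \frac{\left(-6\right) \left(-5 + k\right)}{2} = 2 - \frac{30 - 6 k}{2} = 2 + \left(-15 + 3 k\right) = -13 + 3 k$)
$\frac{1}{L{\left(-2306,227 \right)} + a{\left(862,-604 \right)}} = \frac{1}{\left(-13 + 3 \cdot 227\right) - 813} = \frac{1}{\left(-13 + 681\right) + \left(-1417 + 604\right)} = \frac{1}{668 - 813} = \frac{1}{-145} = - \frac{1}{145}$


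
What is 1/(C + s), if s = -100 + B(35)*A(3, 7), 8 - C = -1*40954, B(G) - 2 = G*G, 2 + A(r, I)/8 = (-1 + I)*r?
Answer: 1/197918 ≈ 5.0526e-6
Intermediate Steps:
A(r, I) = -16 + 8*r*(-1 + I) (A(r, I) = -16 + 8*((-1 + I)*r) = -16 + 8*(r*(-1 + I)) = -16 + 8*r*(-1 + I))
B(G) = 2 + G**2 (B(G) = 2 + G*G = 2 + G**2)
C = 40962 (C = 8 - (-1)*40954 = 8 - 1*(-40954) = 8 + 40954 = 40962)
s = 156956 (s = -100 + (2 + 35**2)*(-16 - 8*3 + 8*7*3) = -100 + (2 + 1225)*(-16 - 24 + 168) = -100 + 1227*128 = -100 + 157056 = 156956)
1/(C + s) = 1/(40962 + 156956) = 1/197918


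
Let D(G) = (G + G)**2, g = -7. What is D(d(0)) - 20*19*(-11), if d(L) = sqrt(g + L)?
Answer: 4152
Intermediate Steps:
d(L) = sqrt(-7 + L)
D(G) = 4*G**2 (D(G) = (2*G)**2 = 4*G**2)
D(d(0)) - 20*19*(-11) = 4*(sqrt(-7 + 0))**2 - 20*19*(-11) = 4*(sqrt(-7))**2 - 380*(-11) = 4*(I*sqrt(7))**2 - 1*(-4180) = 4*(-7) + 4180 = -28 + 4180 = 4152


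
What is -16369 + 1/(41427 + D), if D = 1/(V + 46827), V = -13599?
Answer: -22532523594505/1376536357 ≈ -16369.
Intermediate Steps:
D = 1/33228 (D = 1/(-13599 + 46827) = 1/33228 ≈ 3.0095e-5)
-16369 + 1/(41427 + D) = -16369 + 1/(41427 + 1/33228) = -16369 + 1/(1376536357/33228) = -16369 + 33228/1376536357 = -22532523594505/1376536357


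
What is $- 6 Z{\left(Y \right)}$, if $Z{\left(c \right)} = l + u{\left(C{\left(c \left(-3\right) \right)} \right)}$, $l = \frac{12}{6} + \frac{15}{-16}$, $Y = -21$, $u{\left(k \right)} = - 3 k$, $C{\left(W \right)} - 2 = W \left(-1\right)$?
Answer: $- \frac{8835}{8} \approx -1104.4$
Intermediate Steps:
$C{\left(W \right)} = 2 - W$ ($C{\left(W \right)} = 2 + W \left(-1\right) = 2 - W$)
$l = \frac{17}{16}$ ($l = 12 \cdot \frac{1}{6} + 15 \left(- \frac{1}{16}\right) = 2 - \frac{15}{16} = \frac{17}{16} \approx 1.0625$)
$Z{\left(c \right)} = - \frac{79}{16} - 9 c$ ($Z{\left(c \right)} = \frac{17}{16} - 3 \left(2 - c \left(-3\right)\right) = \frac{17}{16} - 3 \left(2 - - 3 c\right) = \frac{17}{16} - 3 \left(2 + 3 c\right) = \frac{17}{16} - \left(6 + 9 c\right) = - \frac{79}{16} - 9 c$)
$- 6 Z{\left(Y \right)} = - 6 \left(- \frac{79}{16} - -189\right) = - 6 \left(- \frac{79}{16} + 189\right) = \left(-6\right) \frac{2945}{16} = - \frac{8835}{8}$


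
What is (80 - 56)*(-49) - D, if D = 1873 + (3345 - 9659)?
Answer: 3265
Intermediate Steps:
D = -4441 (D = 1873 - 6314 = -4441)
(80 - 56)*(-49) - D = (80 - 56)*(-49) - 1*(-4441) = 24*(-49) + 4441 = -1176 + 4441 = 3265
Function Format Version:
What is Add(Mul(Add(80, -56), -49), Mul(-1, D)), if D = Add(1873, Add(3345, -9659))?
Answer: 3265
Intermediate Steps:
D = -4441 (D = Add(1873, -6314) = -4441)
Add(Mul(Add(80, -56), -49), Mul(-1, D)) = Add(Mul(Add(80, -56), -49), Mul(-1, -4441)) = Add(Mul(24, -49), 4441) = Add(-1176, 4441) = 3265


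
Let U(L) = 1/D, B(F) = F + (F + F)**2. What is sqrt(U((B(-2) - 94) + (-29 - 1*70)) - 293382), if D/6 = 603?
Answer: 5*I*sqrt(17068213686)/1206 ≈ 541.65*I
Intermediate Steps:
B(F) = F + 4*F**2 (B(F) = F + (2*F)**2 = F + 4*F**2)
D = 3618 (D = 6*603 = 3618)
U(L) = 1/3618
sqrt(U((B(-2) - 94) + (-29 - 1*70)) - 293382) = sqrt(1/3618 - 293382) = sqrt(-1061456075/3618) = 5*I*sqrt(17068213686)/1206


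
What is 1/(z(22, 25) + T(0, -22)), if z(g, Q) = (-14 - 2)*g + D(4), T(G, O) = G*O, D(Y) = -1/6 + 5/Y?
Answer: -12/4211 ≈ -0.0028497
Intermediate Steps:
D(Y) = -⅙ + 5/Y (D(Y) = -1*⅙ + 5/Y = -⅙ + 5/Y)
z(g, Q) = 13/12 - 16*g (z(g, Q) = (-14 - 2)*g + (⅙)*(30 - 1*4)/4 = -16*g + (⅙)*(¼)*(30 - 4) = -16*g + (⅙)*(¼)*26 = -16*g + 13/12 = 13/12 - 16*g)
1/(z(22, 25) + T(0, -22)) = 1/((13/12 - 16*22) + 0*(-22)) = 1/((13/12 - 352) + 0) = 1/(-4211/12 + 0) = 1/(-4211/12) = -12/4211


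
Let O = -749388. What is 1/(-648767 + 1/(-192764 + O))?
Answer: -942152/611237126585 ≈ -1.5414e-6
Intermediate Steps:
1/(-648767 + 1/(-192764 + O)) = 1/(-648767 + 1/(-192764 - 749388)) = 1/(-648767 + 1/(-942152)) = 1/(-648767 - 1/942152) = 1/(-611237126585/942152) = -942152/611237126585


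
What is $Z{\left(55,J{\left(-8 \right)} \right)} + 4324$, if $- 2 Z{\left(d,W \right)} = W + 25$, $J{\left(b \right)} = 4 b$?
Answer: $\frac{8655}{2} \approx 4327.5$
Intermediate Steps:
$Z{\left(d,W \right)} = - \frac{25}{2} - \frac{W}{2}$ ($Z{\left(d,W \right)} = - \frac{W + 25}{2} = - \frac{25 + W}{2} = - \frac{25}{2} - \frac{W}{2}$)
$Z{\left(55,J{\left(-8 \right)} \right)} + 4324 = \left(- \frac{25}{2} - \frac{4 \left(-8\right)}{2}\right) + 4324 = \left(- \frac{25}{2} - -16\right) + 4324 = \left(- \frac{25}{2} + 16\right) + 4324 = \frac{7}{2} + 4324 = \frac{8655}{2}$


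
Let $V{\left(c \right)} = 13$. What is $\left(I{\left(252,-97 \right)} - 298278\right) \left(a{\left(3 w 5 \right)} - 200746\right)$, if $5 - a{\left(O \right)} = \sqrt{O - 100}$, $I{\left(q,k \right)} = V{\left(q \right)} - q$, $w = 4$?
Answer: $59924601097 + 597034 i \sqrt{10} \approx 5.9925 \cdot 10^{10} + 1.888 \cdot 10^{6} i$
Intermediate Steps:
$I{\left(q,k \right)} = 13 - q$
$a{\left(O \right)} = 5 - \sqrt{-100 + O}$ ($a{\left(O \right)} = 5 - \sqrt{O - 100} = 5 - \sqrt{-100 + O}$)
$\left(I{\left(252,-97 \right)} - 298278\right) \left(a{\left(3 w 5 \right)} - 200746\right) = \left(\left(13 - 252\right) - 298278\right) \left(\left(5 - \sqrt{-100 + 3 \cdot 4 \cdot 5}\right) - 200746\right) = \left(\left(13 - 252\right) - 298278\right) \left(\left(5 - \sqrt{-100 + 12 \cdot 5}\right) - 200746\right) = \left(-239 - 298278\right) \left(\left(5 - \sqrt{-100 + 60}\right) - 200746\right) = - 298517 \left(\left(5 - \sqrt{-40}\right) - 200746\right) = - 298517 \left(\left(5 - 2 i \sqrt{10}\right) - 200746\right) = - 298517 \left(-200741 - 2 i \sqrt{10}\right) = 59924601097 + 597034 i \sqrt{10}$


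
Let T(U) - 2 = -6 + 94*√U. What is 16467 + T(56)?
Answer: 16463 + 188*√14 ≈ 17166.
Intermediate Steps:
T(U) = -4 + 94*√U (T(U) = 2 + (-6 + 94*√U) = -4 + 94*√U)
16467 + T(56) = 16467 + (-4 + 94*√56) = 16467 + (-4 + 94*(2*√14)) = 16467 + (-4 + 188*√14) = 16463 + 188*√14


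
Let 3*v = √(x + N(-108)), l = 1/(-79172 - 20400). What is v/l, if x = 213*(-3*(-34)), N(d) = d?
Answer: -99572*√2402 ≈ -4.8800e+6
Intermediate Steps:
l = -1/99572 (l = 1/(-99572) = -1/99572 ≈ -1.0043e-5)
x = 21726 (x = 213*102 = 21726)
v = √2402 (v = √(21726 - 108)/3 = √21618/3 = (3*√2402)/3 = √2402 ≈ 49.010)
v/l = √2402/(-1/99572) = √2402*(-99572) = -99572*√2402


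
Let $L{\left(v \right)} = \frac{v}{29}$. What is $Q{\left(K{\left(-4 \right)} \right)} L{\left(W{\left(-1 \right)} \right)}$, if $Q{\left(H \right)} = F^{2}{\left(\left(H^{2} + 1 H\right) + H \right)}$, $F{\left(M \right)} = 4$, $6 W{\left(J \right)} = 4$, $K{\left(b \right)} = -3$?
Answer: $\frac{32}{87} \approx 0.36782$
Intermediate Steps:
$W{\left(J \right)} = \frac{2}{3}$ ($W{\left(J \right)} = \frac{1}{6} \cdot 4 = \frac{2}{3}$)
$Q{\left(H \right)} = 16$ ($Q{\left(H \right)} = 4^{2} = 16$)
$L{\left(v \right)} = \frac{v}{29}$ ($L{\left(v \right)} = v \frac{1}{29} = \frac{v}{29}$)
$Q{\left(K{\left(-4 \right)} \right)} L{\left(W{\left(-1 \right)} \right)} = 16 \cdot \frac{1}{29} \cdot \frac{2}{3} = 16 \cdot \frac{2}{87} = \frac{32}{87}$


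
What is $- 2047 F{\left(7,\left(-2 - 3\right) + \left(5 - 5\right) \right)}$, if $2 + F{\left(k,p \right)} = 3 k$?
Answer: $-38893$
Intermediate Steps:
$F{\left(k,p \right)} = -2 + 3 k$
$- 2047 F{\left(7,\left(-2 - 3\right) + \left(5 - 5\right) \right)} = - 2047 \left(-2 + 3 \cdot 7\right) = - 2047 \left(-2 + 21\right) = \left(-2047\right) 19 = -38893$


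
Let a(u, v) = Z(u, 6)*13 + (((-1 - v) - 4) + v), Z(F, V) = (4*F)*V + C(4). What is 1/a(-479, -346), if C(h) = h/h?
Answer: -1/149440 ≈ -6.6916e-6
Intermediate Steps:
C(h) = 1
Z(F, V) = 1 + 4*F*V (Z(F, V) = (4*F)*V + 1 = 4*F*V + 1 = 1 + 4*F*V)
a(u, v) = 8 + 312*u (a(u, v) = (1 + 4*u*6)*13 + (((-1 - v) - 4) + v) = (1 + 24*u)*13 + ((-5 - v) + v) = (13 + 312*u) - 5 = 8 + 312*u)
1/a(-479, -346) = 1/(8 + 312*(-479)) = 1/(8 - 149448) = 1/(-149440) = -1/149440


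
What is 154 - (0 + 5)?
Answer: 149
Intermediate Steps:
154 - (0 + 5) = 154 - 5 = 149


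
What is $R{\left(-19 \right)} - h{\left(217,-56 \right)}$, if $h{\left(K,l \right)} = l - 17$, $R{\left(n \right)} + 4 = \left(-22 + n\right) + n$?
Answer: $9$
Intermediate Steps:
$R{\left(n \right)} = -26 + 2 n$ ($R{\left(n \right)} = -4 + \left(\left(-22 + n\right) + n\right) = -4 + \left(-22 + 2 n\right) = -26 + 2 n$)
$h{\left(K,l \right)} = -17 + l$
$R{\left(-19 \right)} - h{\left(217,-56 \right)} = \left(-26 + 2 \left(-19\right)\right) - \left(-17 - 56\right) = \left(-26 - 38\right) - -73 = -64 + 73 = 9$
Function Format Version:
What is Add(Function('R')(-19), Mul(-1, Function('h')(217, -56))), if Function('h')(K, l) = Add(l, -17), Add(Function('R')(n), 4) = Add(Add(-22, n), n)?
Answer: 9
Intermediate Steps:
Function('R')(n) = Add(-26, Mul(2, n)) (Function('R')(n) = Add(-4, Add(Add(-22, n), n)) = Add(-4, Add(-22, Mul(2, n))) = Add(-26, Mul(2, n)))
Function('h')(K, l) = Add(-17, l)
Add(Function('R')(-19), Mul(-1, Function('h')(217, -56))) = Add(Add(-26, Mul(2, -19)), Mul(-1, Add(-17, -56))) = Add(Add(-26, -38), Mul(-1, -73)) = Add(-64, 73) = 9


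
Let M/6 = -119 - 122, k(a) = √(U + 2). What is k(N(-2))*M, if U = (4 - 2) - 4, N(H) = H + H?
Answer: 0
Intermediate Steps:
N(H) = 2*H
U = -2 (U = 2 - 4 = -2)
k(a) = 0 (k(a) = √(-2 + 2) = √0 = 0)
M = -1446 (M = 6*(-119 - 122) = 6*(-241) = -1446)
k(N(-2))*M = 0*(-1446) = 0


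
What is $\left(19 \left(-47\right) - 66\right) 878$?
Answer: $-842002$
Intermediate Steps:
$\left(19 \left(-47\right) - 66\right) 878 = \left(-893 - 66\right) 878 = \left(-959\right) 878 = -842002$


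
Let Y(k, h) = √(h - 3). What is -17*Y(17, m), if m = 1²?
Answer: -17*I*√2 ≈ -24.042*I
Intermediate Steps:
m = 1
Y(k, h) = √(-3 + h)
-17*Y(17, m) = -17*√(-3 + 1) = -17*I*√2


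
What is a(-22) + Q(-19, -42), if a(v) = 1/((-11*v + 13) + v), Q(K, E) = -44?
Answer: -10251/233 ≈ -43.996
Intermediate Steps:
a(v) = 1/(13 - 10*v) (a(v) = 1/((13 - 11*v) + v) = 1/(13 - 10*v))
a(-22) + Q(-19, -42) = -1/(-13 + 10*(-22)) - 44 = -1/(-13 - 220) - 44 = -1/(-233) - 44 = -1*(-1/233) - 44 = 1/233 - 44 = -10251/233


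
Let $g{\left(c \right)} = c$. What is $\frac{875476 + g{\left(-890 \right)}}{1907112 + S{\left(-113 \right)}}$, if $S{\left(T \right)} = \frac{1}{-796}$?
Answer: $\frac{696170456}{1518061151} \approx 0.45859$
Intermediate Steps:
$S{\left(T \right)} = - \frac{1}{796}$
$\frac{875476 + g{\left(-890 \right)}}{1907112 + S{\left(-113 \right)}} = \frac{875476 - 890}{1907112 - \frac{1}{796}} = \frac{874586}{\frac{1518061151}{796}} = 874586 \cdot \frac{796}{1518061151} = \frac{696170456}{1518061151}$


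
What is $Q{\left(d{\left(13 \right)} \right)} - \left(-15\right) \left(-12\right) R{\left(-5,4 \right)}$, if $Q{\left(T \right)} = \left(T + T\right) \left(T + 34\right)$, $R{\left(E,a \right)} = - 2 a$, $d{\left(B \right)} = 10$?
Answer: $2320$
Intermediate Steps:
$Q{\left(T \right)} = 2 T \left(34 + T\right)$
$Q{\left(d{\left(13 \right)} \right)} - \left(-15\right) \left(-12\right) R{\left(-5,4 \right)} = 2 \cdot 10 \left(34 + 10\right) - \left(-15\right) \left(-12\right) \left(\left(-2\right) 4\right) = 2 \cdot 10 \cdot 44 - 180 \left(-8\right) = 880 - -1440 = 880 + 1440 = 2320$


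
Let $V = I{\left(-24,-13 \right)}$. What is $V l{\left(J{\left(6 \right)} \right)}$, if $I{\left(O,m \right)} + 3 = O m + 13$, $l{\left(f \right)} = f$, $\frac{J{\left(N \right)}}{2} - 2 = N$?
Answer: $5152$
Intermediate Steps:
$J{\left(N \right)} = 4 + 2 N$
$I{\left(O,m \right)} = 10 + O m$ ($I{\left(O,m \right)} = -3 + \left(O m + 13\right) = -3 + \left(13 + O m\right) = 10 + O m$)
$V = 322$ ($V = 10 - -312 = 10 + 312 = 322$)
$V l{\left(J{\left(6 \right)} \right)} = 322 \left(4 + 2 \cdot 6\right) = 322 \left(4 + 12\right) = 322 \cdot 16 = 5152$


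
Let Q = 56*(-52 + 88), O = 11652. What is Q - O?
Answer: -9636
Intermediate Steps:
Q = 2016 (Q = 56*36 = 2016)
Q - O = 2016 - 1*11652 = 2016 - 11652 = -9636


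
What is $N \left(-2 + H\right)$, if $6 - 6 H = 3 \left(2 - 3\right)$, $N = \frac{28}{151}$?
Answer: $- \frac{14}{151} \approx -0.092715$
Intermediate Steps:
$N = \frac{28}{151}$ ($N = 28 \cdot \frac{1}{151} = \frac{28}{151} \approx 0.18543$)
$H = \frac{3}{2}$ ($H = 1 - \frac{3 \left(2 - 3\right)}{6} = 1 - \frac{3 \left(-1\right)}{6} = 1 - - \frac{1}{2} = 1 + \frac{1}{2} = \frac{3}{2} \approx 1.5$)
$N \left(-2 + H\right) = \frac{28 \left(-2 + \frac{3}{2}\right)}{151} = \frac{28}{151} \left(- \frac{1}{2}\right) = - \frac{14}{151}$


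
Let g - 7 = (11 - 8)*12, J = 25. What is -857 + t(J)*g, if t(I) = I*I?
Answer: 26018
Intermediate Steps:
t(I) = I²
g = 43 (g = 7 + (11 - 8)*12 = 7 + 3*12 = 7 + 36 = 43)
-857 + t(J)*g = -857 + 25²*43 = -857 + 625*43 = -857 + 26875 = 26018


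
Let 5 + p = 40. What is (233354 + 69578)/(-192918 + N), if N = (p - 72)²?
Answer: -9772/6179 ≈ -1.5815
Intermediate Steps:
p = 35 (p = -5 + 40 = 35)
N = 1369 (N = (35 - 72)² = (-37)² = 1369)
(233354 + 69578)/(-192918 + N) = (233354 + 69578)/(-192918 + 1369) = 302932/(-191549) = 302932*(-1/191549) = -9772/6179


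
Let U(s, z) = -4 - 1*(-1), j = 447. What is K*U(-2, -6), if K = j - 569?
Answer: 366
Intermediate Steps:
K = -122 (K = 447 - 569 = -122)
U(s, z) = -3 (U(s, z) = -4 + 1 = -3)
K*U(-2, -6) = -122*(-3) = 366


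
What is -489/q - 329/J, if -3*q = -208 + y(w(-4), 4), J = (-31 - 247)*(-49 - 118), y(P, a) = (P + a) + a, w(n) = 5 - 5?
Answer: -34086371/4642600 ≈ -7.3421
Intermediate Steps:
w(n) = 0
y(P, a) = P + 2*a
J = 46426 (J = -278*(-167) = 46426)
q = 200/3 (q = -(-208 + (0 + 2*4))/3 = -(-208 + (0 + 8))/3 = -(-208 + 8)/3 = -⅓*(-200) = 200/3 ≈ 66.667)
-489/q - 329/J = -489/200/3 - 329/46426 = -489*3/200 - 329*1/46426 = -1467/200 - 329/46426 = -34086371/4642600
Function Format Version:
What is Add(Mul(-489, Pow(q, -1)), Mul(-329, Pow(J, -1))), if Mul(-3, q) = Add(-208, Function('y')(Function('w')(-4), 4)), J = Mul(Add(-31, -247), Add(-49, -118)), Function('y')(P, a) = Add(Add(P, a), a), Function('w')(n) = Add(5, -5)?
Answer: Rational(-34086371, 4642600) ≈ -7.3421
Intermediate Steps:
Function('w')(n) = 0
Function('y')(P, a) = Add(P, Mul(2, a))
J = 46426 (J = Mul(-278, -167) = 46426)
q = Rational(200, 3) (q = Mul(Rational(-1, 3), Add(-208, Add(0, Mul(2, 4)))) = Mul(Rational(-1, 3), Add(-208, Add(0, 8))) = Mul(Rational(-1, 3), Add(-208, 8)) = Mul(Rational(-1, 3), -200) = Rational(200, 3) ≈ 66.667)
Add(Mul(-489, Pow(q, -1)), Mul(-329, Pow(J, -1))) = Add(Mul(-489, Pow(Rational(200, 3), -1)), Mul(-329, Pow(46426, -1))) = Add(Mul(-489, Rational(3, 200)), Mul(-329, Rational(1, 46426))) = Add(Rational(-1467, 200), Rational(-329, 46426)) = Rational(-34086371, 4642600)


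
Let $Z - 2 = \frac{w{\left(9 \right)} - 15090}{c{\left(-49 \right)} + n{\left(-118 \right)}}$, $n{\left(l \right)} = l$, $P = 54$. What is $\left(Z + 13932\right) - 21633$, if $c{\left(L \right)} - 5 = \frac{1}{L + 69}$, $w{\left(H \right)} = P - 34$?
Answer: $- \frac{17090641}{2259} \approx -7565.6$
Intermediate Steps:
$w{\left(H \right)} = 20$ ($w{\left(H \right)} = 54 - 34 = 20$)
$c{\left(L \right)} = 5 + \frac{1}{69 + L}$ ($c{\left(L \right)} = 5 + \frac{1}{L + 69} = 5 + \frac{1}{69 + L}$)
$Z = \frac{305918}{2259}$ ($Z = 2 + \frac{20 - 15090}{\frac{346 + 5 \left(-49\right)}{69 - 49} - 118} = 2 - \frac{15070}{\frac{346 - 245}{20} - 118} = 2 - \frac{15070}{\frac{1}{20} \cdot 101 - 118} = 2 - \frac{15070}{\frac{101}{20} - 118} = 2 - \frac{15070}{- \frac{2259}{20}} = 2 - - \frac{301400}{2259} = 2 + \frac{301400}{2259} = \frac{305918}{2259} \approx 135.42$)
$\left(Z + 13932\right) - 21633 = \left(\frac{305918}{2259} + 13932\right) - 21633 = \frac{31778306}{2259} - 21633 = - \frac{17090641}{2259}$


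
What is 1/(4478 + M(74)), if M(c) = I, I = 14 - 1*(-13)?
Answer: 1/4505 ≈ 0.00022198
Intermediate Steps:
I = 27 (I = 14 + 13 = 27)
M(c) = 27
1/(4478 + M(74)) = 1/(4478 + 27) = 1/4505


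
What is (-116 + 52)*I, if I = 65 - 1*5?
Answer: -3840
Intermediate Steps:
I = 60 (I = 65 - 5 = 60)
(-116 + 52)*I = (-116 + 52)*60 = -64*60 = -3840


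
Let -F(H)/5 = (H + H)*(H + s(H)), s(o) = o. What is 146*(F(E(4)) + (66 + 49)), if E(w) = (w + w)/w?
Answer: 5110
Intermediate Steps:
E(w) = 2 (E(w) = (2*w)/w = 2)
F(H) = -20*H² (F(H) = -5*(H + H)*(H + H) = -5*2*H*2*H = -20*H²)
146*(F(E(4)) + (66 + 49)) = 146*(-20*2² + (66 + 49)) = 146*(-20*4 + 115) = 146*(-80 + 115) = 146*35 = 5110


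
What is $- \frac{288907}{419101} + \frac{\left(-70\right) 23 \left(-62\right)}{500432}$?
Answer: $- \frac{25685911501}{52432887908} \approx -0.48988$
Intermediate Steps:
$- \frac{288907}{419101} + \frac{\left(-70\right) 23 \left(-62\right)}{500432} = \left(-288907\right) \frac{1}{419101} + \left(-1610\right) \left(-62\right) \frac{1}{500432} = - \frac{288907}{419101} + 99820 \cdot \frac{1}{500432} = - \frac{288907}{419101} + \frac{24955}{125108} = - \frac{25685911501}{52432887908}$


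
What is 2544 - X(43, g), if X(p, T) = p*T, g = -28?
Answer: 3748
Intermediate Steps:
X(p, T) = T*p
2544 - X(43, g) = 2544 - (-28)*43 = 2544 - 1*(-1204) = 2544 + 1204 = 3748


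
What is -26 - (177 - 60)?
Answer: -143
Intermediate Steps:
-26 - (177 - 60) = -26 - 1*117 = -26 - 117 = -143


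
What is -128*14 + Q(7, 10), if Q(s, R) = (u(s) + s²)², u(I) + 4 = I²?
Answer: 7044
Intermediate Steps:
u(I) = -4 + I²
Q(s, R) = (-4 + 2*s²)² (Q(s, R) = ((-4 + s²) + s²)² = (-4 + 2*s²)²)
-128*14 + Q(7, 10) = -128*14 + 4*(-2 + 7²)² = -1792 + 4*(-2 + 49)² = -1792 + 4*47² = -1792 + 4*2209 = -1792 + 8836 = 7044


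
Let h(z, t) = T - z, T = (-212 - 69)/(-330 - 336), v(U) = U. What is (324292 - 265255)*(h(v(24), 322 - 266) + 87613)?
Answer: 1147965707845/222 ≈ 5.1710e+9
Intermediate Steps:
T = 281/666 (T = -281/(-666) = -281*(-1/666) = 281/666 ≈ 0.42192)
h(z, t) = 281/666 - z
(324292 - 265255)*(h(v(24), 322 - 266) + 87613) = (324292 - 265255)*((281/666 - 1*24) + 87613) = 59037*((281/666 - 24) + 87613) = 59037*(-15703/666 + 87613) = 59037*(58334555/666) = 1147965707845/222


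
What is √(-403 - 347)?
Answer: 5*I*√30 ≈ 27.386*I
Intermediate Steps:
√(-403 - 347) = √(-750) = 5*I*√30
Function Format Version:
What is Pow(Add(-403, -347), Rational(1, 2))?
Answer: Mul(5, I, Pow(30, Rational(1, 2))) ≈ Mul(27.386, I)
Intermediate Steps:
Pow(Add(-403, -347), Rational(1, 2)) = Pow(-750, Rational(1, 2)) = Mul(5, I, Pow(30, Rational(1, 2)))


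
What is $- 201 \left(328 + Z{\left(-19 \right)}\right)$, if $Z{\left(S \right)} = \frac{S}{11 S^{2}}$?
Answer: $- \frac{13778751}{209} \approx -65927.0$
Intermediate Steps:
$Z{\left(S \right)} = \frac{1}{11 S}$ ($Z{\left(S \right)} = S \frac{1}{11 S^{2}} = \frac{1}{11 S}$)
$- 201 \left(328 + Z{\left(-19 \right)}\right) = - 201 \left(328 + \frac{1}{11 \left(-19\right)}\right) = - 201 \left(328 + \frac{1}{11} \left(- \frac{1}{19}\right)\right) = - 201 \left(328 - \frac{1}{209}\right) = \left(-201\right) \frac{68551}{209} = - \frac{13778751}{209}$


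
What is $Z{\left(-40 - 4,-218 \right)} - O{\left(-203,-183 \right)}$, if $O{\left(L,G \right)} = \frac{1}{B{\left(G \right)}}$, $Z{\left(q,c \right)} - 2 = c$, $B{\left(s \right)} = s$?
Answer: $- \frac{39527}{183} \approx -215.99$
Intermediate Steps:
$Z{\left(q,c \right)} = 2 + c$
$O{\left(L,G \right)} = \frac{1}{G}$
$Z{\left(-40 - 4,-218 \right)} - O{\left(-203,-183 \right)} = \left(2 - 218\right) - \frac{1}{-183} = -216 - - \frac{1}{183} = -216 + \frac{1}{183} = - \frac{39527}{183}$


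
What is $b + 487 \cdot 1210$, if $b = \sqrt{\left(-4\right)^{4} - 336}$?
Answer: $589270 + 4 i \sqrt{5} \approx 5.8927 \cdot 10^{5} + 8.9443 i$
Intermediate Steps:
$b = 4 i \sqrt{5}$ ($b = \sqrt{256 - 336} = \sqrt{-80} = 4 i \sqrt{5} \approx 8.9443 i$)
$b + 487 \cdot 1210 = 4 i \sqrt{5} + 487 \cdot 1210 = 4 i \sqrt{5} + 589270 = 589270 + 4 i \sqrt{5}$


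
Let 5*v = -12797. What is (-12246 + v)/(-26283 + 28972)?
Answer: -74027/13445 ≈ -5.5059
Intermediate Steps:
v = -12797/5 (v = (1/5)*(-12797) = -12797/5 ≈ -2559.4)
(-12246 + v)/(-26283 + 28972) = (-12246 - 12797/5)/(-26283 + 28972) = -74027/5/2689 = -74027/5*1/2689 = -74027/13445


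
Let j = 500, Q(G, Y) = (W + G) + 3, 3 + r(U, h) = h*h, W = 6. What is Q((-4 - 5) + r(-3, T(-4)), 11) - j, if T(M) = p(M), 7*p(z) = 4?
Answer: -24631/49 ≈ -502.67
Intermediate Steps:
p(z) = 4/7 (p(z) = (⅐)*4 = 4/7)
T(M) = 4/7
r(U, h) = -3 + h² (r(U, h) = -3 + h*h = -3 + h²)
Q(G, Y) = 9 + G (Q(G, Y) = (6 + G) + 3 = 9 + G)
Q((-4 - 5) + r(-3, T(-4)), 11) - j = (9 + ((-4 - 5) + (-3 + (4/7)²))) - 1*500 = (9 + (-9 + (-3 + 16/49))) - 500 = (9 + (-9 - 131/49)) - 500 = (9 - 572/49) - 500 = -131/49 - 500 = -24631/49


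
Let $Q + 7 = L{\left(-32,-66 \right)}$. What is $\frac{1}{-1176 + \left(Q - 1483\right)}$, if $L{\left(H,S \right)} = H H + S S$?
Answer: $\frac{1}{2714} \approx 0.00036846$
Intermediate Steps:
$L{\left(H,S \right)} = H^{2} + S^{2}$
$Q = 5373$ ($Q = -7 + \left(\left(-32\right)^{2} + \left(-66\right)^{2}\right) = -7 + \left(1024 + 4356\right) = -7 + 5380 = 5373$)
$\frac{1}{-1176 + \left(Q - 1483\right)} = \frac{1}{-1176 + \left(5373 - 1483\right)} = \frac{1}{-1176 + 3890} = \frac{1}{2714}$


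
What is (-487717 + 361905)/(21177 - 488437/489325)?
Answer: -415965925/70013156 ≈ -5.9413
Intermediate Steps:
(-487717 + 361905)/(21177 - 488437/489325) = -125812/(21177 - 488437*1/489325) = -125812/(21177 - 13201/13225) = -125812/280052624/13225 = -125812*13225/280052624 = -415965925/70013156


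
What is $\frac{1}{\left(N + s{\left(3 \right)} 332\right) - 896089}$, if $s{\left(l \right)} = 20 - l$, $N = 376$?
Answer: $- \frac{1}{890069} \approx -1.1235 \cdot 10^{-6}$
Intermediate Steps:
$\frac{1}{\left(N + s{\left(3 \right)} 332\right) - 896089} = \frac{1}{\left(376 + \left(20 - 3\right) 332\right) - 896089} = \frac{1}{\left(376 + 17 \cdot 332\right) - 896089} = \frac{1}{\left(376 + 5644\right) - 896089} = \frac{1}{6020 - 896089} = \frac{1}{-890069} = - \frac{1}{890069}$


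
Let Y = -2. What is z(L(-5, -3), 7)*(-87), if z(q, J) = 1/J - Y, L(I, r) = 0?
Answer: -1305/7 ≈ -186.43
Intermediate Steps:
z(q, J) = 2 + 1/J (z(q, J) = 1/J - 1*(-2) = 1/J + 2 = 2 + 1/J)
z(L(-5, -3), 7)*(-87) = (2 + 1/7)*(-87) = (2 + ⅐)*(-87) = (15/7)*(-87) = -1305/7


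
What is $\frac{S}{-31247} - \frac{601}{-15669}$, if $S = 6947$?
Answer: $- \frac{90073096}{489609243} \approx -0.18397$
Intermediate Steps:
$\frac{S}{-31247} - \frac{601}{-15669} = \frac{6947}{-31247} - \frac{601}{-15669} = 6947 \left(- \frac{1}{31247}\right) - - \frac{601}{15669} = - \frac{6947}{31247} + \frac{601}{15669} = - \frac{90073096}{489609243}$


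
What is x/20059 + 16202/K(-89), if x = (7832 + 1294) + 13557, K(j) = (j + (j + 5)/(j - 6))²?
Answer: 4522568558753/1405607164819 ≈ 3.2175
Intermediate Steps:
K(j) = (j + (5 + j)/(-6 + j))²
x = 22683 (x = 9126 + 13557 = 22683)
x/20059 + 16202/K(-89) = 22683/20059 + 16202/(((5 + (-89)² - 5*(-89))²/(-6 - 89)²)) = 22683*(1/20059) + 16202/(((5 + 7921 + 445)²/(-95)²)) = 22683/20059 + 16202/(((1/9025)*8371²)) = 22683/20059 + 16202/(((1/9025)*70073641)) = 22683/20059 + 16202/(70073641/9025) = 22683/20059 + 16202*(9025/70073641) = 22683/20059 + 146223050/70073641 = 4522568558753/1405607164819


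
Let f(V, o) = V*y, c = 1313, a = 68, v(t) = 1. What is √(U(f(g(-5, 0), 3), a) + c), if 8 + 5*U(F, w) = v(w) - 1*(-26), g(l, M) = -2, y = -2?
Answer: 2*√8230/5 ≈ 36.288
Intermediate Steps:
f(V, o) = -2*V (f(V, o) = V*(-2) = -2*V)
U(F, w) = 19/5 (U(F, w) = -8/5 + (1 - 1*(-26))/5 = -8/5 + (1 + 26)/5 = -8/5 + (⅕)*27 = -8/5 + 27/5 = 19/5)
√(U(f(g(-5, 0), 3), a) + c) = √(19/5 + 1313) = √(6584/5) = 2*√8230/5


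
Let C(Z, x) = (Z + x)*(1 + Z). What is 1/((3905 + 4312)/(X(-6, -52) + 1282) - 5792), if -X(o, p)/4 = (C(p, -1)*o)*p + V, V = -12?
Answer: -3372014/19530713305 ≈ -0.00017265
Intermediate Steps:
C(Z, x) = (1 + Z)*(Z + x)
X(o, p) = 48 - 4*o*p*(-1 + p²) (X(o, p) = -4*(((p - 1 + p² + p*(-1))*o)*p - 12) = -4*(((p - 1 + p² - p)*o)*p - 12) = -4*(((-1 + p²)*o)*p - 12) = -4*((o*(-1 + p²))*p - 12) = -4*(o*p*(-1 + p²) - 12) = -4*(-12 + o*p*(-1 + p²)) = 48 - 4*o*p*(-1 + p²))
1/((3905 + 4312)/(X(-6, -52) + 1282) - 5792) = 1/((3905 + 4312)/((48 - 4*(-6)*(-52)*(-1 + (-52)²)) + 1282) - 5792) = 1/(8217/((48 - 4*(-6)*(-52)*(-1 + 2704)) + 1282) - 5792) = 1/(8217/((48 - 4*(-6)*(-52)*2703) + 1282) - 5792) = 1/(8217/((48 - 3373344) + 1282) - 5792) = 1/(8217/(-3373296 + 1282) - 5792) = 1/(8217/(-3372014) - 5792) = 1/(8217*(-1/3372014) - 5792) = 1/(-8217/3372014 - 5792) = 1/(-19530713305/3372014) = -3372014/19530713305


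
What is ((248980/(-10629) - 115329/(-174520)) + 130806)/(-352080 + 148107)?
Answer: -242599382544821/378364424046840 ≈ -0.64118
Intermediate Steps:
((248980/(-10629) - 115329/(-174520)) + 130806)/(-352080 + 148107) = ((248980*(-1/10629) - 115329*(-1/174520)) + 130806)/(-203973) = ((-248980/10629 + 115329/174520) + 130806)*(-1/203973) = (-42226157659/1854973080 + 130806)*(-1/203973) = (242599382544821/1854973080)*(-1/203973) = -242599382544821/378364424046840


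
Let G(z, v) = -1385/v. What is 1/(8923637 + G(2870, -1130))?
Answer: 226/2016742239 ≈ 1.1206e-7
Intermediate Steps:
1/(8923637 + G(2870, -1130)) = 1/(8923637 - 1385/(-1130)) = 1/(8923637 - 1385*(-1/1130)) = 1/(8923637 + 277/226) = 1/(2016742239/226) = 226/2016742239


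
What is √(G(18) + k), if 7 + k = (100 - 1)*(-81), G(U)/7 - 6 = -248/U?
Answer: 2*I*√18181/3 ≈ 89.891*I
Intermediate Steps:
G(U) = 42 - 1736/U (G(U) = 42 + 7*(-248/U) = 42 - 1736/U)
k = -8026 (k = -7 + (100 - 1)*(-81) = -7 + 99*(-81) = -7 - 8019 = -8026)
√(G(18) + k) = √((42 - 1736/18) - 8026) = √((42 - 1736*1/18) - 8026) = √((42 - 868/9) - 8026) = √(-490/9 - 8026) = √(-72724/9) = 2*I*√18181/3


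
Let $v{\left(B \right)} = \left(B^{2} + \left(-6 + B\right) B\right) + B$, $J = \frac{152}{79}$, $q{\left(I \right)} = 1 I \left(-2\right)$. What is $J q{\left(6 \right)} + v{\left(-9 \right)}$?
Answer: $\frac{14529}{79} \approx 183.91$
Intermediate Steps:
$q{\left(I \right)} = - 2 I$ ($q{\left(I \right)} = I \left(-2\right) = - 2 I$)
$J = \frac{152}{79}$ ($J = 152 \cdot \frac{1}{79} = \frac{152}{79} \approx 1.9241$)
$v{\left(B \right)} = B + B^{2} + B \left(-6 + B\right)$ ($v{\left(B \right)} = \left(B^{2} + B \left(-6 + B\right)\right) + B = B + B^{2} + B \left(-6 + B\right)$)
$J q{\left(6 \right)} + v{\left(-9 \right)} = \frac{152 \left(\left(-2\right) 6\right)}{79} - 9 \left(-5 + 2 \left(-9\right)\right) = \frac{152}{79} \left(-12\right) - 9 \left(-5 - 18\right) = - \frac{1824}{79} - -207 = - \frac{1824}{79} + 207 = \frac{14529}{79}$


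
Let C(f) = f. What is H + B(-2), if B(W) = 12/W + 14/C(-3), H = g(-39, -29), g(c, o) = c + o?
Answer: -236/3 ≈ -78.667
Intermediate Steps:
H = -68 (H = -39 - 29 = -68)
B(W) = -14/3 + 12/W (B(W) = 12/W + 14/(-3) = 12/W + 14*(-⅓) = 12/W - 14/3 = -14/3 + 12/W)
H + B(-2) = -68 + (-14/3 + 12/(-2)) = -68 + (-14/3 + 12*(-½)) = -68 + (-14/3 - 6) = -68 - 32/3 = -236/3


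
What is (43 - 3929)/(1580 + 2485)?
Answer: -3886/4065 ≈ -0.95597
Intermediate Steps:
(43 - 3929)/(1580 + 2485) = -3886/4065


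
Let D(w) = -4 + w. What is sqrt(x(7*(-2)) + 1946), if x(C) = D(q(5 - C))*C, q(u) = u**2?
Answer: 2*I*sqrt(763) ≈ 55.245*I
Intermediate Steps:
x(C) = C*(-4 + (5 - C)**2) (x(C) = (-4 + (5 - C)**2)*C = C*(-4 + (5 - C)**2))
sqrt(x(7*(-2)) + 1946) = sqrt((7*(-2))*(-4 + (-5 + 7*(-2))**2) + 1946) = sqrt(-14*(-4 + (-5 - 14)**2) + 1946) = sqrt(-14*(-4 + (-19)**2) + 1946) = sqrt(-14*(-4 + 361) + 1946) = sqrt(-14*357 + 1946) = sqrt(-4998 + 1946) = sqrt(-3052) = 2*I*sqrt(763)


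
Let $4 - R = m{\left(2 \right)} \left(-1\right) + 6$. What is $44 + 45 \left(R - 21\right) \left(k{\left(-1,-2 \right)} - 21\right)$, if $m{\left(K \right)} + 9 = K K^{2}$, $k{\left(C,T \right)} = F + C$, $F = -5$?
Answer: $29204$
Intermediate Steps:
$k{\left(C,T \right)} = -5 + C$
$m{\left(K \right)} = -9 + K^{3}$ ($m{\left(K \right)} = -9 + K K^{2} = -9 + K^{3}$)
$R = -3$ ($R = 4 - \left(\left(-9 + 2^{3}\right) \left(-1\right) + 6\right) = 4 - \left(\left(-9 + 8\right) \left(-1\right) + 6\right) = 4 - \left(\left(-1\right) \left(-1\right) + 6\right) = 4 - \left(1 + 6\right) = 4 - 7 = -3$)
$44 + 45 \left(R - 21\right) \left(k{\left(-1,-2 \right)} - 21\right) = 44 + 45 \left(-3 - 21\right) \left(\left(-5 - 1\right) - 21\right) = 44 + 45 \left(- 24 \left(-6 - 21\right)\right) = 44 + 45 \left(\left(-24\right) \left(-27\right)\right) = 44 + 45 \cdot 648 = 44 + 29160 = 29204$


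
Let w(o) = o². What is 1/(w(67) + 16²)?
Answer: 1/4745 ≈ 0.00021075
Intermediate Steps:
1/(w(67) + 16²) = 1/(67² + 16²) = 1/(4489 + 256) = 1/4745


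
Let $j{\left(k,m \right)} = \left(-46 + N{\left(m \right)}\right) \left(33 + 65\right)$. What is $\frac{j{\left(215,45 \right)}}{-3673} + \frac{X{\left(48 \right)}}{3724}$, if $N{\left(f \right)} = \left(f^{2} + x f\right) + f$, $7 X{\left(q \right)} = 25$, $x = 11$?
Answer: $- \frac{6435106791}{95747764} \approx -67.209$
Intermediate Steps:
$X{\left(q \right)} = \frac{25}{7}$ ($X{\left(q \right)} = \frac{1}{7} \cdot 25 = \frac{25}{7}$)
$N{\left(f \right)} = f^{2} + 12 f$ ($N{\left(f \right)} = \left(f^{2} + 11 f\right) + f = f^{2} + 12 f$)
$j{\left(k,m \right)} = -4508 + 98 m \left(12 + m\right)$ ($j{\left(k,m \right)} = \left(-46 + m \left(12 + m\right)\right) \left(33 + 65\right) = \left(-46 + m \left(12 + m\right)\right) 98 = -4508 + 98 m \left(12 + m\right)$)
$\frac{j{\left(215,45 \right)}}{-3673} + \frac{X{\left(48 \right)}}{3724} = \frac{-4508 + 98 \cdot 45 \left(12 + 45\right)}{-3673} + \frac{25}{7 \cdot 3724} = \left(-4508 + 98 \cdot 45 \cdot 57\right) \left(- \frac{1}{3673}\right) + \frac{25}{7} \cdot \frac{1}{3724} = \left(-4508 + 251370\right) \left(- \frac{1}{3673}\right) + \frac{25}{26068} = 246862 \left(- \frac{1}{3673}\right) + \frac{25}{26068} = - \frac{246862}{3673} + \frac{25}{26068} = - \frac{6435106791}{95747764}$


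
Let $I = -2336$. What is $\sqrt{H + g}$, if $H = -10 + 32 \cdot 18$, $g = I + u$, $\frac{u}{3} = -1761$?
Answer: $i \sqrt{7053} \approx 83.982 i$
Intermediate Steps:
$u = -5283$ ($u = 3 \left(-1761\right) = -5283$)
$g = -7619$ ($g = -2336 - 5283 = -7619$)
$H = 566$ ($H = -10 + 576 = 566$)
$\sqrt{H + g} = \sqrt{566 - 7619} = \sqrt{-7053} = i \sqrt{7053}$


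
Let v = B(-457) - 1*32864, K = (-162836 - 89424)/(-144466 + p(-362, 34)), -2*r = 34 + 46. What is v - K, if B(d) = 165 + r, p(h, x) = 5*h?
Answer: -1197295556/36569 ≈ -32741.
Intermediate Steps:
r = -40 (r = -(34 + 46)/2 = -½*80 = -40)
B(d) = 125 (B(d) = 165 - 40 = 125)
K = 63065/36569 (K = (-162836 - 89424)/(-144466 + 5*(-362)) = -252260/(-144466 - 1810) = -252260/(-146276) = -252260*(-1/146276) = 63065/36569 ≈ 1.7245)
v = -32739 (v = 125 - 1*32864 = 125 - 32864 = -32739)
v - K = -32739 - 1*63065/36569 = -32739 - 63065/36569 = -1197295556/36569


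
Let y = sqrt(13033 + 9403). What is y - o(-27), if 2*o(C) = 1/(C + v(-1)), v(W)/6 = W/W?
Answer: 1/42 + 2*sqrt(5609) ≈ 149.81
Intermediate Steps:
v(W) = 6 (v(W) = 6*(W/W) = 6*1 = 6)
y = 2*sqrt(5609) (y = sqrt(22436) = 2*sqrt(5609) ≈ 149.79)
o(C) = 1/(2*(6 + C)) (o(C) = 1/(2*(C + 6)) = 1/(2*(6 + C)))
y - o(-27) = 2*sqrt(5609) - 1/(2*(6 - 27)) = 2*sqrt(5609) - 1/(2*(-21)) = 2*sqrt(5609) - (-1)/(2*21) = 2*sqrt(5609) - 1*(-1/42) = 2*sqrt(5609) + 1/42 = 1/42 + 2*sqrt(5609)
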